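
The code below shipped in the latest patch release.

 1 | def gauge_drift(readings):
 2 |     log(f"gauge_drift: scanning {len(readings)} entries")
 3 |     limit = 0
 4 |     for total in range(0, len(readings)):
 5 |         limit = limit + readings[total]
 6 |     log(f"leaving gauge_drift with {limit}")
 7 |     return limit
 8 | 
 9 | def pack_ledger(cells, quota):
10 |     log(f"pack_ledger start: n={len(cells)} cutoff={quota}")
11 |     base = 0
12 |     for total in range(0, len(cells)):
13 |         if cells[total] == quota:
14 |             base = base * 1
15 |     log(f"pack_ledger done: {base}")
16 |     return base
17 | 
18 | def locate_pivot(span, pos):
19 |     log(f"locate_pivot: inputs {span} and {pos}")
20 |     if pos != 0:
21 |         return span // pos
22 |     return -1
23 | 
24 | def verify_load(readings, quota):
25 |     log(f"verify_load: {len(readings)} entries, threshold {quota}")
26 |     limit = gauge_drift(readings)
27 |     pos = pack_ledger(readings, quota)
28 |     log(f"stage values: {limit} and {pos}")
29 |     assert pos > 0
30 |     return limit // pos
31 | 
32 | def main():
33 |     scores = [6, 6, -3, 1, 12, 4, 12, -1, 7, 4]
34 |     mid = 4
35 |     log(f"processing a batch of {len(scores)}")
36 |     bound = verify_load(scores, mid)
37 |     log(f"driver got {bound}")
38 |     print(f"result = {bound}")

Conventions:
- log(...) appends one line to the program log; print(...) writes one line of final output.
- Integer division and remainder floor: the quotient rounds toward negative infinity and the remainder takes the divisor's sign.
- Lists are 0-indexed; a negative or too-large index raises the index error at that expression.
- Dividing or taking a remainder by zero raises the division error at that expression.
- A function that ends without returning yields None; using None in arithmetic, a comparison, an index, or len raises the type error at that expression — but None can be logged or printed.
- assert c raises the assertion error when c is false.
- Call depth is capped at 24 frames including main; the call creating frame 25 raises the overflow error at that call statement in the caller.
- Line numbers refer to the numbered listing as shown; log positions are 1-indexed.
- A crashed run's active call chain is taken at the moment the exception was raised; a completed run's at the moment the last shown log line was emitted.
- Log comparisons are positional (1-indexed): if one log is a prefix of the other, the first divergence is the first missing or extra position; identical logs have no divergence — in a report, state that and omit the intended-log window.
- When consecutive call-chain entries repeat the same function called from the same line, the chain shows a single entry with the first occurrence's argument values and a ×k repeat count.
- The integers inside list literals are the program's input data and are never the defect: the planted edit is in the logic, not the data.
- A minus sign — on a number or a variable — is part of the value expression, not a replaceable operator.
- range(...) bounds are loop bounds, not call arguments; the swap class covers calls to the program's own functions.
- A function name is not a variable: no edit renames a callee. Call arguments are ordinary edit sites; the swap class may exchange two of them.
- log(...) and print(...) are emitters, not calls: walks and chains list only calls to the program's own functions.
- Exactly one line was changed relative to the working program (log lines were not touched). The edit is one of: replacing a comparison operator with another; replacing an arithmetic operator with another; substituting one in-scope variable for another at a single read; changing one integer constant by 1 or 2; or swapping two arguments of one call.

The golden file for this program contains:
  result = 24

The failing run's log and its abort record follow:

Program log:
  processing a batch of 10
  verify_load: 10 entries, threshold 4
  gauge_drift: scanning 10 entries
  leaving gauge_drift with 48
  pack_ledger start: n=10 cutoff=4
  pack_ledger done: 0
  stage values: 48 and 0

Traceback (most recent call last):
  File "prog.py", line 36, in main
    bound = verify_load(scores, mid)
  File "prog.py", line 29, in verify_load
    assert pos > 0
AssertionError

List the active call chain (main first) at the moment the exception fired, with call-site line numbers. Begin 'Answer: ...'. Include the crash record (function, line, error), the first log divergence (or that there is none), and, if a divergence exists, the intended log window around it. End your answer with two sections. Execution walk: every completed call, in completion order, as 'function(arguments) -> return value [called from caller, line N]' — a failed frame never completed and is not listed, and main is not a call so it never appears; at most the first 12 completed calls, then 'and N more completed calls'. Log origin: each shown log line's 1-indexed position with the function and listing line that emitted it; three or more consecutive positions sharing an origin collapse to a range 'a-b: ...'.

Answer: main -> verify_load (called at line 36).
Core observation: The log first diverges at position 6: the faulty run prints 'pack_ledger done: 0' where the working version prints 'pack_ledger done: 2'.
Crash: verify_load, line 29, AssertionError.
First divergence: position 6 — the shown line 'pack_ledger done: 0' should read 'pack_ledger done: 2'.
Intended log window:
  4: leaving gauge_drift with 48
  5: pack_ledger start: n=10 cutoff=4
  6: pack_ledger done: 2
  7: stage values: 48 and 2
Execution walk:
  gauge_drift([6, 6, -3, 1, 12, 4, 12, -1, 7, 4]) -> 48  [called from verify_load, line 26]
  pack_ledger([6, 6, -3, 1, 12, 4, 12, -1, 7, 4], 4) -> 0  [called from verify_load, line 27]
Log origin:
  1: from main, line 35
  2: from verify_load, line 25
  3: from gauge_drift, line 2
  4: from gauge_drift, line 6
  5: from pack_ledger, line 10
  6: from pack_ledger, line 15
  7: from verify_load, line 28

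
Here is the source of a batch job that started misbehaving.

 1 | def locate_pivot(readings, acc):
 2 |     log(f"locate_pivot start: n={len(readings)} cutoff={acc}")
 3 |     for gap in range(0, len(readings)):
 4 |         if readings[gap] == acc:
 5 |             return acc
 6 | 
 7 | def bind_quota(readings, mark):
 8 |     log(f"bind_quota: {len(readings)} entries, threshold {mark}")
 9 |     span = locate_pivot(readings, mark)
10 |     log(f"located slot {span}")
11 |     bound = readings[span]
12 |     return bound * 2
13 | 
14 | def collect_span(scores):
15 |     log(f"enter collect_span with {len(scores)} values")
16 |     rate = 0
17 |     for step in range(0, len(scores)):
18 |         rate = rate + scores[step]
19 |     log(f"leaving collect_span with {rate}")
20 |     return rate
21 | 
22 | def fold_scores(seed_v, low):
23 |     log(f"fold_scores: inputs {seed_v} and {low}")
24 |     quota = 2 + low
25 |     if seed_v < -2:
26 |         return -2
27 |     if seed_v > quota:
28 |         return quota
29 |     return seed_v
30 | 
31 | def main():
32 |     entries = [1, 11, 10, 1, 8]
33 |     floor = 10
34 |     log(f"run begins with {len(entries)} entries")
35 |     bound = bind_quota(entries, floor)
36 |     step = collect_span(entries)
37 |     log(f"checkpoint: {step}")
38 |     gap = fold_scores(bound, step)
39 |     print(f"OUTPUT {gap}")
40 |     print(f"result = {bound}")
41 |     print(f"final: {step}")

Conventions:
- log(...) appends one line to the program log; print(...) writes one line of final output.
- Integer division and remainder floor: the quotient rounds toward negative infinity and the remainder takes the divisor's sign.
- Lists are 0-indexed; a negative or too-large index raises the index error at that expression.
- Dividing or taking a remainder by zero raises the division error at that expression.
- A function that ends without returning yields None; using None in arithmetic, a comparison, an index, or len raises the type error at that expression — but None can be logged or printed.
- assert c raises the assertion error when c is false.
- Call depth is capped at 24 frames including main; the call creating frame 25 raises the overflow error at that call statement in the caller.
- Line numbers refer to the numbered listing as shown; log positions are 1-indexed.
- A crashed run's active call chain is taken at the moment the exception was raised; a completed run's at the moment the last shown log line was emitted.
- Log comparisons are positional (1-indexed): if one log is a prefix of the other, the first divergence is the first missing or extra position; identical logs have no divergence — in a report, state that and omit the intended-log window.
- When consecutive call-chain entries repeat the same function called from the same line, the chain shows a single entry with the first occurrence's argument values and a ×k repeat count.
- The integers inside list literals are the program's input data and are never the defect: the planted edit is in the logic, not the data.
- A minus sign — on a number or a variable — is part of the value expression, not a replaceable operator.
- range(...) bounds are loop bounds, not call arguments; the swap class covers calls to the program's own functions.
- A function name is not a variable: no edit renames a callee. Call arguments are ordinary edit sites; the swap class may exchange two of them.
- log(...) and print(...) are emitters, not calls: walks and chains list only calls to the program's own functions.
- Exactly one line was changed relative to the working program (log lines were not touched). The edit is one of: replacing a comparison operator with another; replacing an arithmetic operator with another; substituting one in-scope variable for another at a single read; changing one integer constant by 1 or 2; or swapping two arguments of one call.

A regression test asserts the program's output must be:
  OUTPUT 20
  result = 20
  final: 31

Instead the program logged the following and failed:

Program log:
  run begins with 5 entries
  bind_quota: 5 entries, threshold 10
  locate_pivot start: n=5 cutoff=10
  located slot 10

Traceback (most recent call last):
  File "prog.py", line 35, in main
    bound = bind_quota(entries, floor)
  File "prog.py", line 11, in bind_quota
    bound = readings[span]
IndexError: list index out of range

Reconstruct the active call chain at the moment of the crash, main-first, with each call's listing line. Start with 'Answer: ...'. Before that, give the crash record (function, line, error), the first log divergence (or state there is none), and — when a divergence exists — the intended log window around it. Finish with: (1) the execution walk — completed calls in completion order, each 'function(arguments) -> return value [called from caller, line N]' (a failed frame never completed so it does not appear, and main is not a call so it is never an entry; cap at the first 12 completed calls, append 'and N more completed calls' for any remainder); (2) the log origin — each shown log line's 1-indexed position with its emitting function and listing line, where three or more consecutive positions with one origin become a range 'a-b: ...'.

Answer: main -> bind_quota (called at line 35).
The tell: Position 4 is the first bad log line: 'located slot 10' should read 'located slot 2'.
Crash: bind_quota, line 11, IndexError.
First divergence: position 4 — the shown line 'located slot 10' should read 'located slot 2'.
Intended log window:
  2: bind_quota: 5 entries, threshold 10
  3: locate_pivot start: n=5 cutoff=10
  4: located slot 2
  5: enter collect_span with 5 values
Execution walk:
  locate_pivot([1, 11, 10, 1, 8], 10) -> 10  [called from bind_quota, line 9]
Log origins:
  1 — main, line 34
  2 — bind_quota, line 8
  3 — locate_pivot, line 2
  4 — bind_quota, line 10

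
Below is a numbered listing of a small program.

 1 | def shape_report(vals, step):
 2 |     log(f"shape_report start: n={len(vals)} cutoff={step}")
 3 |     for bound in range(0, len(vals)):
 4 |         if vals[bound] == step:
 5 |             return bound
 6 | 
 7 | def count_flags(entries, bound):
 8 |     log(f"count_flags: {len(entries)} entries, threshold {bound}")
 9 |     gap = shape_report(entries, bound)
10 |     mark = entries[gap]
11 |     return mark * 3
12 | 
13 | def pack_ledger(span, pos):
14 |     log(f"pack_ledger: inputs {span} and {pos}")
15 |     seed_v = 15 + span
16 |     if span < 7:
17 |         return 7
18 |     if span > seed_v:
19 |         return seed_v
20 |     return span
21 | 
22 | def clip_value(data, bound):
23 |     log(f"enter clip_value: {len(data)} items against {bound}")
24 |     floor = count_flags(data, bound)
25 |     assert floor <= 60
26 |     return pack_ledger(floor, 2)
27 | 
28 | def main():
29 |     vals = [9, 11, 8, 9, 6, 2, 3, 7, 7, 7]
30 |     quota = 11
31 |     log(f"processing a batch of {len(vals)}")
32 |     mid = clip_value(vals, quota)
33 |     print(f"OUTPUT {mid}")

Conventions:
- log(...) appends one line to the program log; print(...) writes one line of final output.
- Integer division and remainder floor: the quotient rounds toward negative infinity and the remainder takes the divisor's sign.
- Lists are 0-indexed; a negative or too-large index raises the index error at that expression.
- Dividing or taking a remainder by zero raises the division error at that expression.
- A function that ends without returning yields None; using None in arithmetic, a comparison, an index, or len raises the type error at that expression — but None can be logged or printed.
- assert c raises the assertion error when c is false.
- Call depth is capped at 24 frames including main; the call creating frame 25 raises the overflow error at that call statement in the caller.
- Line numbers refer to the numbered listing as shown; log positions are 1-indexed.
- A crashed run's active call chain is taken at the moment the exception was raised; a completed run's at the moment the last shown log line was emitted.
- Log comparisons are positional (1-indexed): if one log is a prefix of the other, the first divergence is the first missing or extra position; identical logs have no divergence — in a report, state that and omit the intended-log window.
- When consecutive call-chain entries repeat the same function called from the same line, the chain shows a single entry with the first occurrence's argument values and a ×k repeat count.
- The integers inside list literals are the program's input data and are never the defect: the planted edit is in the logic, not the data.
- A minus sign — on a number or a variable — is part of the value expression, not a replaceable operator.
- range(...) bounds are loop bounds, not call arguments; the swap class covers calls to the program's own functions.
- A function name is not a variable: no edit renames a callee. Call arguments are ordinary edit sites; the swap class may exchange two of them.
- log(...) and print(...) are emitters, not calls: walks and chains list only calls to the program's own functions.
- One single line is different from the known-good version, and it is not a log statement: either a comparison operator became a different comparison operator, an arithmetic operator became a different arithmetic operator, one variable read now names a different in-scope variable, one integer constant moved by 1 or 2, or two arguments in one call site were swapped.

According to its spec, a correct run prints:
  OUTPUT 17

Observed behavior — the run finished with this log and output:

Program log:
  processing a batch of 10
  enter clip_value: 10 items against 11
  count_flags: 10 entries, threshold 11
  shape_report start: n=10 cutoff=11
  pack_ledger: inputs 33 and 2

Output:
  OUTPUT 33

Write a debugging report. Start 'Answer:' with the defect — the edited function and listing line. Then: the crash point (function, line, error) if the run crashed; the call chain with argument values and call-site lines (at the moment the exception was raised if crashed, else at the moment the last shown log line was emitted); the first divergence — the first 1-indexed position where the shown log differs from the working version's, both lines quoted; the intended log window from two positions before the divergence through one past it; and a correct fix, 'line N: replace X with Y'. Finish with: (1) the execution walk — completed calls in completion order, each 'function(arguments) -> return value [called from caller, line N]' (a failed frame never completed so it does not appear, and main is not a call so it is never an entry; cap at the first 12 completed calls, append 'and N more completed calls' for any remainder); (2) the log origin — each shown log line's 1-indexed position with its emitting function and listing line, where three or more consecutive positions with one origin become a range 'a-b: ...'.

Answer: the defect is in pack_ledger at line 15.
Key observation: The logs agree in full; only the final output differs.
Call chain: main -> clip_value([9, 11, 8, 9, 6, 2, 3, 7, 7, 7], 11) (called at line 32) -> pack_ledger(33, 2) (called at line 26).
First divergence: none (the log streams are identical).
Execution walk:
  shape_report([9, 11, 8, 9, 6, 2, 3, 7, 7, 7], 11) -> 1  [called from count_flags, line 9]
  count_flags([9, 11, 8, 9, 6, 2, 3, 7, 7, 7], 11) -> 33  [called from clip_value, line 24]
  pack_ledger(33, 2) -> 33  [called from clip_value, line 26]
  clip_value([9, 11, 8, 9, 6, 2, 3, 7, 7, 7], 11) -> 33  [called from main, line 32]
Log line origins:
  1: from main, line 31
  2: from clip_value, line 23
  3: from count_flags, line 8
  4: from shape_report, line 2
  5: from pack_ledger, line 14
A correct fix: line 15: replace `span` with `pos`.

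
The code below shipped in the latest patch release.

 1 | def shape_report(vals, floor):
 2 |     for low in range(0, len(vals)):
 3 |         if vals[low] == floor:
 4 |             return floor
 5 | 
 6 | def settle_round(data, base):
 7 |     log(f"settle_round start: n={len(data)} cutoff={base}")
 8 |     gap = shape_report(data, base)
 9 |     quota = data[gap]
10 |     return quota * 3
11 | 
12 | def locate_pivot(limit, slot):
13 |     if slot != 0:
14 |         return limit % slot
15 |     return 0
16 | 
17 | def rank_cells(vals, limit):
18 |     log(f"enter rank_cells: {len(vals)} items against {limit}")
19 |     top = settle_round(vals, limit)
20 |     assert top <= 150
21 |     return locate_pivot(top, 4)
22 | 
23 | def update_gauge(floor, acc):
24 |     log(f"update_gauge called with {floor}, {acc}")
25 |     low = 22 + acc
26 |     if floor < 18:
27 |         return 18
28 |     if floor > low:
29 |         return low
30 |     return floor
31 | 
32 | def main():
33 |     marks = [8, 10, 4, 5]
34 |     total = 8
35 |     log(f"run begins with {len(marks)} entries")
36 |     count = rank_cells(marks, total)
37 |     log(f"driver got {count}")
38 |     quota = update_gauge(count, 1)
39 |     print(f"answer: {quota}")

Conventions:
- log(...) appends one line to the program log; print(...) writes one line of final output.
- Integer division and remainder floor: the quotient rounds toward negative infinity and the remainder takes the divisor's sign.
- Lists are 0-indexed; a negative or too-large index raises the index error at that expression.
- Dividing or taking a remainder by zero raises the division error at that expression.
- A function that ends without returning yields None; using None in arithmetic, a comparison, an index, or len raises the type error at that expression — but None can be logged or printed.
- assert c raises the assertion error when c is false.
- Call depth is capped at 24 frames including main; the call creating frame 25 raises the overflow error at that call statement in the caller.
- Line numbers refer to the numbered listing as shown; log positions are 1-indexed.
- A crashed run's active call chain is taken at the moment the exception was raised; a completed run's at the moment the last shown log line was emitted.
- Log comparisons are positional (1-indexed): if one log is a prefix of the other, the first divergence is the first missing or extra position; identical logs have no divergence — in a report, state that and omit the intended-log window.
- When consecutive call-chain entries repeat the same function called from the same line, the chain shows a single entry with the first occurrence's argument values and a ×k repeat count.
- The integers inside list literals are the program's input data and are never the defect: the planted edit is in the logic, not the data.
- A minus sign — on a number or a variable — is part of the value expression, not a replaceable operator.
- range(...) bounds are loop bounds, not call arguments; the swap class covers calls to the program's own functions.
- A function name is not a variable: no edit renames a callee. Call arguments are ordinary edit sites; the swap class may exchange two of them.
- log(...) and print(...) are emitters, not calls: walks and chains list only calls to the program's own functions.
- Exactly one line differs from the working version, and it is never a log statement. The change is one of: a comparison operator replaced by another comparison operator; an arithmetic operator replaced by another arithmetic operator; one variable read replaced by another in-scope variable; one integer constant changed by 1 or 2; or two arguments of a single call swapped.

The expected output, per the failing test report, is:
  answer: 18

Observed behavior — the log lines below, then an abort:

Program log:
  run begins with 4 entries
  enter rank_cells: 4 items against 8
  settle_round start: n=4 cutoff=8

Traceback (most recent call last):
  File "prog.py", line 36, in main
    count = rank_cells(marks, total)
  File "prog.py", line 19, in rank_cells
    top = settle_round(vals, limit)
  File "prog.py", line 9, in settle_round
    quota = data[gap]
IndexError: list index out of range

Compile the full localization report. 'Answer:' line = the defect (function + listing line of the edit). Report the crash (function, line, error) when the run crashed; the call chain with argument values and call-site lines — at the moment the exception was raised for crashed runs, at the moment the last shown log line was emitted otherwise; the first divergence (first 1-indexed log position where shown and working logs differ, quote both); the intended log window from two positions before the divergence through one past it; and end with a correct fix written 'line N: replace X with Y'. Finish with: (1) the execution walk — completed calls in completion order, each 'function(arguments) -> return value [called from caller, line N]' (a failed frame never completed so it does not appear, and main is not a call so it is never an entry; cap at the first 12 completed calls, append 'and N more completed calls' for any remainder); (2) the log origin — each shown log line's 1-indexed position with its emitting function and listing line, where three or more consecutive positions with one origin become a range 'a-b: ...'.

Answer: the defect is in shape_report at line 4.
Key observation: The faulty run's log stops after 3 lines; the working version's next line would be 'driver got 0'.
Crash: settle_round, line 9, IndexError.
Call chain: main -> rank_cells([8, 10, 4, 5], 8) (called at line 36) -> settle_round([8, 10, 4, 5], 8) (called at line 19).
First divergence: position 4 (shown log ended at 3 lines; the working version continues: 'driver got 0').
Intended log window:
  2: enter rank_cells: 4 items against 8
  3: settle_round start: n=4 cutoff=8
  4: driver got 0
  5: update_gauge called with 0, 1
Execution walk:
  shape_report([8, 10, 4, 5], 8) -> 8  [called from settle_round, line 8]
Log origins:
  1 — main, line 35
  2 — rank_cells, line 18
  3 — settle_round, line 7
A correct fix: line 4: replace `floor` with `low`.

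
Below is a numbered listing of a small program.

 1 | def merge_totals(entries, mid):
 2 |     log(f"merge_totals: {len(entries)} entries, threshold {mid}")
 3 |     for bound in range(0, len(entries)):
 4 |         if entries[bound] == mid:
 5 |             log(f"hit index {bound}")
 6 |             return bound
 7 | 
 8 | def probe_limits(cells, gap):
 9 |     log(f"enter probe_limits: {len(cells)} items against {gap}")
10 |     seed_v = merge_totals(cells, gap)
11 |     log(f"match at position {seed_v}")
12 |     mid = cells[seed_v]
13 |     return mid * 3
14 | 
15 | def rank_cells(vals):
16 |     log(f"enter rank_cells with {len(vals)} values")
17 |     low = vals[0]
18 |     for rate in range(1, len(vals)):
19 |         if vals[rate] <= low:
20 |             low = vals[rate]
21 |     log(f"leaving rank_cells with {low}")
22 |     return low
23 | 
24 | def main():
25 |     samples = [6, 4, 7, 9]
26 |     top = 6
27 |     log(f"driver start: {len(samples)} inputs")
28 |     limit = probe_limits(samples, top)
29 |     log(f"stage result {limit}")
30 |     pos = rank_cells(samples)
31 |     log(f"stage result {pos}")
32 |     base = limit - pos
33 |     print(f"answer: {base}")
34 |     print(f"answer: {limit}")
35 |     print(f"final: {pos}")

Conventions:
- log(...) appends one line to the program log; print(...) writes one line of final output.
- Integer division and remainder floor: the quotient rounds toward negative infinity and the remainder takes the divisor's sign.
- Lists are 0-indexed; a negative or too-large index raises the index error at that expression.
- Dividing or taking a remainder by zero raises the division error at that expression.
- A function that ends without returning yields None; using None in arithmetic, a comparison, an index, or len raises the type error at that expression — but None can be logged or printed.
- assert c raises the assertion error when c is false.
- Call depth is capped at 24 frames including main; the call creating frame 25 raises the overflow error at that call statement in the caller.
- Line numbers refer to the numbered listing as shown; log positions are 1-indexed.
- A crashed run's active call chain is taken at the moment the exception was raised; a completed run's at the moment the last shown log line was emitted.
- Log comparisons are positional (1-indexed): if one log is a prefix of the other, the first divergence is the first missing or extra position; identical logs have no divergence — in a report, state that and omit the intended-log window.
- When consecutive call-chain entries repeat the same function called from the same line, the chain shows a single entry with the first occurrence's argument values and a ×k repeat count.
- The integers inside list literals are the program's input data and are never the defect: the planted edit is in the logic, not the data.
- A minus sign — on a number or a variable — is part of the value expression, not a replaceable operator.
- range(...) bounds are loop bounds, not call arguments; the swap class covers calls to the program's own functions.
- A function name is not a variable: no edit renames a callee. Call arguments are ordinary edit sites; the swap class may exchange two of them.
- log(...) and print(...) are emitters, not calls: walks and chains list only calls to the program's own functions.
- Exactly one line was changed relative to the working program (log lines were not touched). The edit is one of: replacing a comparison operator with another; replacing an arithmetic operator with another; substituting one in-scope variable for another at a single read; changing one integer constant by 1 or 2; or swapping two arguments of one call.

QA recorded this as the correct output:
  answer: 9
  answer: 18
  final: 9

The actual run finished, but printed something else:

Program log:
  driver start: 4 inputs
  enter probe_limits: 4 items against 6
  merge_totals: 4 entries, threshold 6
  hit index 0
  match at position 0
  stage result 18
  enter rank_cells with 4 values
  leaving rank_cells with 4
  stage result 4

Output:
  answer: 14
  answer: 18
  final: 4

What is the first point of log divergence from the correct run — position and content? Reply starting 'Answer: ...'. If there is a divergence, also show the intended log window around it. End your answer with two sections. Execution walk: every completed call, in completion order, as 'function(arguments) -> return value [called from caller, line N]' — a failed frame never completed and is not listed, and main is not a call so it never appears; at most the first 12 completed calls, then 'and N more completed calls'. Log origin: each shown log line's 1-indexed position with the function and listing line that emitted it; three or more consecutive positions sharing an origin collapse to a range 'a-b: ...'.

Answer: position 8 — the shown line 'leaving rank_cells with 4' should read 'leaving rank_cells with 9'.
Intended log window:
  6: stage result 18
  7: enter rank_cells with 4 values
  8: leaving rank_cells with 9
  9: stage result 9
Execution walk:
  merge_totals([6, 4, 7, 9], 6) -> 0  [called from probe_limits, line 10]
  probe_limits([6, 4, 7, 9], 6) -> 18  [called from main, line 28]
  rank_cells([6, 4, 7, 9]) -> 4  [called from main, line 30]
Origin of each log line:
  1: from main, line 27
  2: from probe_limits, line 9
  3: from merge_totals, line 2
  4: from merge_totals, line 5
  5: from probe_limits, line 11
  6: from main, line 29
  7: from rank_cells, line 16
  8: from rank_cells, line 21
  9: from main, line 31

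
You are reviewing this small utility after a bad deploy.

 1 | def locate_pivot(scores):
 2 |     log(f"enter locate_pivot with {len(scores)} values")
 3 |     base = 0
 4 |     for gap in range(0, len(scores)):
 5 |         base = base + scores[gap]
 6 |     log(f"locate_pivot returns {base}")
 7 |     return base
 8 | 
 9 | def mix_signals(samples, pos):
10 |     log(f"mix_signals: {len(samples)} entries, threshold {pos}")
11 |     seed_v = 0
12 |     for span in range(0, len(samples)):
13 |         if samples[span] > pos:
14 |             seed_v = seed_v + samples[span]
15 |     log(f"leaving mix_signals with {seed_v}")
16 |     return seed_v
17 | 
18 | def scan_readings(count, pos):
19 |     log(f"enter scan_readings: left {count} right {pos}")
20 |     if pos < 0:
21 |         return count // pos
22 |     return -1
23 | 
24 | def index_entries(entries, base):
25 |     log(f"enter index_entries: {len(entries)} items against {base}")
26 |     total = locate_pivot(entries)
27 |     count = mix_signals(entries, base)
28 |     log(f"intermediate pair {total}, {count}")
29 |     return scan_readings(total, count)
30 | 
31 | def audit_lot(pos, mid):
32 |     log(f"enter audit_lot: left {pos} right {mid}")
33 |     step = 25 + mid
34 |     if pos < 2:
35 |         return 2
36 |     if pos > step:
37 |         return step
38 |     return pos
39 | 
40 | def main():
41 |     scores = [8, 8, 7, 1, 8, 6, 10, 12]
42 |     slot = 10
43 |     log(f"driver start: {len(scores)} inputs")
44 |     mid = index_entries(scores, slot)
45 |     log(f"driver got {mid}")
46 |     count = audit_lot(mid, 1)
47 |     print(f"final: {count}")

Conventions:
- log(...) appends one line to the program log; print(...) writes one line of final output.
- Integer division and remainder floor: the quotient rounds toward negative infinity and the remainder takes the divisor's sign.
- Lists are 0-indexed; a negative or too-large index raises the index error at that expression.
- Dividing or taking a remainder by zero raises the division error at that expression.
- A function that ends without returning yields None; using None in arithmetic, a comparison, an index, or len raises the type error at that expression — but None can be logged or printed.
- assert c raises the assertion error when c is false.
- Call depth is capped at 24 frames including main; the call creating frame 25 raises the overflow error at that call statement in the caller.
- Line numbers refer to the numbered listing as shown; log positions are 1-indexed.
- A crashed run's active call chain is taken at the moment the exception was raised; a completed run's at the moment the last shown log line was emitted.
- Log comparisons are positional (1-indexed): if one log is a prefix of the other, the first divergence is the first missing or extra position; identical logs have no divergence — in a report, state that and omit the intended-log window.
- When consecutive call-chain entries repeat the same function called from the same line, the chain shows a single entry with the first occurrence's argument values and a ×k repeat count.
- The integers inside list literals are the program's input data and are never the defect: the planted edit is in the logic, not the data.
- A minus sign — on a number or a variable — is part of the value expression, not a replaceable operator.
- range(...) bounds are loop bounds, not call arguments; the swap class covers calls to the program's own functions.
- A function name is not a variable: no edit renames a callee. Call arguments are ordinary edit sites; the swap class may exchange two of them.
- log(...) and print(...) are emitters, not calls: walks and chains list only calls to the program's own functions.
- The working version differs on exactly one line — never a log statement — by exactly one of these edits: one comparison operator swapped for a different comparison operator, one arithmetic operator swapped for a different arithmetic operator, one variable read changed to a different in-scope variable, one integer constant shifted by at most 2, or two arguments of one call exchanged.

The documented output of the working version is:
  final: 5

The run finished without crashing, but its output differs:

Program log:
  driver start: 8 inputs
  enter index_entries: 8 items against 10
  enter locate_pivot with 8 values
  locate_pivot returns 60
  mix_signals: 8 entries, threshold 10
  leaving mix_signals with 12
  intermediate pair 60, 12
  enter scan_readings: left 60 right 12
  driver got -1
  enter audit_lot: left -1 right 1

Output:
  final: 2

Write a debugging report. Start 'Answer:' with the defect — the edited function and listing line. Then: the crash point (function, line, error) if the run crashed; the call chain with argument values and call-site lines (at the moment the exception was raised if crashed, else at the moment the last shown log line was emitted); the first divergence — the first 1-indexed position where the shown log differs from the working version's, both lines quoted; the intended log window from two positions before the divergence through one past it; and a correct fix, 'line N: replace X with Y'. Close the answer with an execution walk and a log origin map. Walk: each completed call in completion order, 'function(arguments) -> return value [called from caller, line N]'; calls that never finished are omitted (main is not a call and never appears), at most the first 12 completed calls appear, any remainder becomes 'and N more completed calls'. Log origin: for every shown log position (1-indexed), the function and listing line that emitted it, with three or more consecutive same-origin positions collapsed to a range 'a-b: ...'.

Answer: the defect is in scan_readings at line 20.
Key observation: Position 9 is the first bad log line: 'driver got -1' should read 'driver got 5'.
Call chain: main -> audit_lot(-1, 1) (called at line 46).
First divergence: position 9 — shown 'driver got -1', intended 'driver got 5'.
Intended log window:
  7: intermediate pair 60, 12
  8: enter scan_readings: left 60 right 12
  9: driver got 5
  10: enter audit_lot: left 5 right 1
Execution walk:
  locate_pivot([8, 8, 7, 1, 8, 6, 10, 12]) -> 60  [called from index_entries, line 26]
  mix_signals([8, 8, 7, 1, 8, 6, 10, 12], 10) -> 12  [called from index_entries, line 27]
  scan_readings(60, 12) -> -1  [called from index_entries, line 29]
  index_entries([8, 8, 7, 1, 8, 6, 10, 12], 10) -> -1  [called from main, line 44]
  audit_lot(-1, 1) -> 2  [called from main, line 46]
Origin of each log line:
  1: logged in main at line 43
  2: logged in index_entries at line 25
  3: logged in locate_pivot at line 2
  4: logged in locate_pivot at line 6
  5: logged in mix_signals at line 10
  6: logged in mix_signals at line 15
  7: logged in index_entries at line 28
  8: logged in scan_readings at line 19
  9: logged in main at line 45
  10: logged in audit_lot at line 32
A correct fix: line 20: replace `<` with `!=`.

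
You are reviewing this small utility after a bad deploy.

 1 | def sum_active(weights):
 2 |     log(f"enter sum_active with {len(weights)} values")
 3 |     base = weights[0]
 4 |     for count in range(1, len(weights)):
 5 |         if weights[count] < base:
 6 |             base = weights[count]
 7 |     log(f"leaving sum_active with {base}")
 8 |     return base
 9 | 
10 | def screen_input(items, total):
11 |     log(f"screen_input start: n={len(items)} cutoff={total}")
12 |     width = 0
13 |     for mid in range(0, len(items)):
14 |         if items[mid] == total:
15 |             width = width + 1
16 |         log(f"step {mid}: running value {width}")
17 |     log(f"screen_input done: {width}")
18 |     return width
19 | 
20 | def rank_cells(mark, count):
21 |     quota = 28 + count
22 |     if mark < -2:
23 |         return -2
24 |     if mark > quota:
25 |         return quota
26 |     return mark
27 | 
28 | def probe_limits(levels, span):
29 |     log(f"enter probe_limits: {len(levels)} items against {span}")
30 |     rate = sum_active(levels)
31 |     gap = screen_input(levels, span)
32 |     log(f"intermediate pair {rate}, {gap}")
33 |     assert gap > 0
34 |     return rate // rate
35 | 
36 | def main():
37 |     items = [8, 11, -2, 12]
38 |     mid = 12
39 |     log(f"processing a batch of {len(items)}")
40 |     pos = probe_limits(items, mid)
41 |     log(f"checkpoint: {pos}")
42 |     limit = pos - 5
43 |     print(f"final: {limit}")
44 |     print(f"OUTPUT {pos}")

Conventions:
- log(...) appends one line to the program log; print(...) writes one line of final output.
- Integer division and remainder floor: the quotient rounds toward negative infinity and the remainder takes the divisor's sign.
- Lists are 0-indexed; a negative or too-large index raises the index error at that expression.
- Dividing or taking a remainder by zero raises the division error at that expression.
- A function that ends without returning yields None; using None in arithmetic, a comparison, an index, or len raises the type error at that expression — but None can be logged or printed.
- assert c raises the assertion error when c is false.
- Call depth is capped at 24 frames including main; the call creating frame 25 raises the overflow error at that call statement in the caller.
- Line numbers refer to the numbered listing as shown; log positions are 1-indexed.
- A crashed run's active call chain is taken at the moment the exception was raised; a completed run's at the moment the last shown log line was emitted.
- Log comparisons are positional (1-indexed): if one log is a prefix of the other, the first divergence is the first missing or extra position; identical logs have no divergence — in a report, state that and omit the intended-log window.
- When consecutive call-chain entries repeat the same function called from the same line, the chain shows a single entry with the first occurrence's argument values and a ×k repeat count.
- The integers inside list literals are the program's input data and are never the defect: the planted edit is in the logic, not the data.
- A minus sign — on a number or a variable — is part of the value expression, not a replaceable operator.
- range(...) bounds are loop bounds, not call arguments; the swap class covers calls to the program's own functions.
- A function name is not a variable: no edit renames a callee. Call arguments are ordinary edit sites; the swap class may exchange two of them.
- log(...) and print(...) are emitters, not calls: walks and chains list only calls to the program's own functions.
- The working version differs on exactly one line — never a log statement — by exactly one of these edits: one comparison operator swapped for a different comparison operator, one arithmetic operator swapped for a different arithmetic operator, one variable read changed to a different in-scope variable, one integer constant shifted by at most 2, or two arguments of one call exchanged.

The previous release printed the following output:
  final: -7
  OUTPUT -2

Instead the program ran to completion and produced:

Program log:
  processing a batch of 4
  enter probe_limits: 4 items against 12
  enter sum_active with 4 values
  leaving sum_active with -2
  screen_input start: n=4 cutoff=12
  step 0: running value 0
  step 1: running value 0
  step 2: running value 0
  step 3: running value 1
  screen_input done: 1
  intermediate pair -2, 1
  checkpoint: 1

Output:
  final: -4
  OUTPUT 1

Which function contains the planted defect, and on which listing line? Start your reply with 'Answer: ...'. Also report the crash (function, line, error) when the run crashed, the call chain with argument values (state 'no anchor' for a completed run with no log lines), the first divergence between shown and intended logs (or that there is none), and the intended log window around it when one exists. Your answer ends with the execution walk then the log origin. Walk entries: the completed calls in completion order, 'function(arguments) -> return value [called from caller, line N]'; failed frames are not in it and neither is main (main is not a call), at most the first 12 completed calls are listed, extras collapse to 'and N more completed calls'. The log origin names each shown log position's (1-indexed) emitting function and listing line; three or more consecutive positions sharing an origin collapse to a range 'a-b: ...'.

Answer: the defect is in probe_limits at line 34.
Core observation: Log line 12 is where behavior first shows: 'checkpoint: 1' appears instead of 'checkpoint: -2'.
Call chain: main.
First divergence: position 12 — shown 'checkpoint: 1', intended 'checkpoint: -2'.
Intended log window:
  10: screen_input done: 1
  11: intermediate pair -2, 1
  12: checkpoint: -2
Execution walk:
  sum_active([8, 11, -2, 12]) -> -2  [called from probe_limits, line 30]
  screen_input([8, 11, -2, 12], 12) -> 1  [called from probe_limits, line 31]
  probe_limits([8, 11, -2, 12], 12) -> 1  [called from main, line 40]
Origin of each log line:
  1: from main, line 39
  2: from probe_limits, line 29
  3: from sum_active, line 2
  4: from sum_active, line 7
  5: from screen_input, line 11
  6-9: from screen_input, line 16
  10: from screen_input, line 17
  11: from probe_limits, line 32
  12: from main, line 41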